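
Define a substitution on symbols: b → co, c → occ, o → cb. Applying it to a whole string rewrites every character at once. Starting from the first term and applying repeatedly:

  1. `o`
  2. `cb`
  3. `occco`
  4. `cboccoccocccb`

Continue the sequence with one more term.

occcocboccocccboccocccboccoccoccco

φ(cboccoccocccb) expands symbol-by-symbol to occ co cb occ occ cb occ occ cb occ occ occ co; joining the 13 pieces gives the next term.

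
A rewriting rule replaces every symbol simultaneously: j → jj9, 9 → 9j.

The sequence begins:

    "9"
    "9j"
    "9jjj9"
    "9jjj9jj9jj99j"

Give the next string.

φ(9jjj9jj9jj99j) expands symbol-by-symbol to 9j jj9 jj9 jj9 9j jj9 jj9 9j jj9 jj9 9j 9j jj9; joining the 13 pieces gives the next term.

9jjj9jj9jj99jjj9jj99jjj9jj99j9jjj9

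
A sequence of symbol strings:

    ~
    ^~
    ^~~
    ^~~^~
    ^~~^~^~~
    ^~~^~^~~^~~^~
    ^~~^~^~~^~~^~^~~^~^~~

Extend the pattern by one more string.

^~~^~^~~^~~^~^~~^~^~~^~~^~^~~^~~^~

This is a Fibonacci-style word recurrence s(k) = s(k−1)·s(k−2): e.g. ^~·~ = ^~~.
Continuing: ^~~^~^~~^~~^~^~~^~^~~ · ^~~^~^~~^~~^~ gives term 8.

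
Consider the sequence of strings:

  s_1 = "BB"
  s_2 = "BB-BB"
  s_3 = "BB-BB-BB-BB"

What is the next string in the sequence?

BB-BB-BB-BB-BB-BB-BB-BB

Every step duplicates the string with '-' between the halves.
So the next term is two copies of BB-BB-BB-BB with '-' between the halves.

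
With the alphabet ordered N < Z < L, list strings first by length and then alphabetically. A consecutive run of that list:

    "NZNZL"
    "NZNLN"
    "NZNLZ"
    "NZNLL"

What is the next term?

Treat NZNLL as a base-3 numeral over the given alphabet and add one, carrying through any trailing L's.

NZZNN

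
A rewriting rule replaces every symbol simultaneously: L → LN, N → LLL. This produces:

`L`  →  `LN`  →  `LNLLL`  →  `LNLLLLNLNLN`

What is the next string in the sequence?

LNLLLLNLNLNLNLLLLNLLLLNLLL

Apply φ to LNLLLLNLNLN symbol by symbol: L→LN, N→LLL, L→LN, L→LN, L→LN, L→LN, N→LLL, L→LN, N→LLL, L→LN, N→LLL; joined: LN LLL LN LN LN LN LLL LN LLL LN LLL.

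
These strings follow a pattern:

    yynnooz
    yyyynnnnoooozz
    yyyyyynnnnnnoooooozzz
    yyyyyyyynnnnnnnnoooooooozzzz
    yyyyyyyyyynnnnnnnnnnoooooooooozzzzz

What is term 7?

yyyyyyyyyyyyyynnnnnnnnnnnnnnoooooooooooooozzzzzzz

Term n consists of 2n y's, followed by 2n n's, followed by 2n o's, followed by n z's (n = 1, 2, …).
For term 7, n = 7, so the run lengths are 14, 14, 14, 7.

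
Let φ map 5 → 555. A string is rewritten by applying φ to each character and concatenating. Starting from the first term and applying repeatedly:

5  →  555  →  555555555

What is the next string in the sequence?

Apply φ to 555555555 symbol by symbol: 5→555, 5→555, 5→555, 5→555, 5→555, 5→555, 5→555, 5→555, 5→555; joined: 555 555 555 555 555 555 555 555 555.

555555555555555555555555555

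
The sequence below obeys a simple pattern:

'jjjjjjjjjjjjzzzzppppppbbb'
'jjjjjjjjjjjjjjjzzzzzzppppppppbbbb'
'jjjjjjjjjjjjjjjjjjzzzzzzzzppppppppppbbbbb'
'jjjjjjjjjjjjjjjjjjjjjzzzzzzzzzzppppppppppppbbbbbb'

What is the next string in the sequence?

Each string has the form j^{3n+3} z^{2n-2} p^{2n} b^{n}, where the shown terms are n = 3, 4, 5, 6.
For the next term, n = 7, so the run lengths are 24, 12, 14, 7.

jjjjjjjjjjjjjjjjjjjjjjjjzzzzzzzzzzzzppppppppppppppbbbbbbb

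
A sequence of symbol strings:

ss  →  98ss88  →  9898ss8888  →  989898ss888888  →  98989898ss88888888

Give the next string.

Each term wraps the previous one in 98 on the left and 88 on the right.
Applying this once more to 98989898ss88888888:

9898989898ss8888888888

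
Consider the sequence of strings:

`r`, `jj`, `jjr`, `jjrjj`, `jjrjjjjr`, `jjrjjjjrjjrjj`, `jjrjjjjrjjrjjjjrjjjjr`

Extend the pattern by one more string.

jjrjjjjrjjrjjjjrjjjjrjjrjjjjrjjrjj

This is a Fibonacci-style word recurrence s(k) = s(k−1)·s(k−2): e.g. jj·r = jjr.
Continuing: jjrjjjjrjjrjjjjrjjjjr · jjrjjjjrjjrjj gives term 8.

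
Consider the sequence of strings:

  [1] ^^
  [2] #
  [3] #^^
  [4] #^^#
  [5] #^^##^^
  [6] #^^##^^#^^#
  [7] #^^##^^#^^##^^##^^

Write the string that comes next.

This is a Fibonacci-style word recurrence s(k) = s(k−1)·s(k−2): e.g. #·^^ = #^^.
So term 8 is #^^##^^#^^##^^##^^·#^^##^^#^^#.

#^^##^^#^^##^^##^^#^^##^^#^^#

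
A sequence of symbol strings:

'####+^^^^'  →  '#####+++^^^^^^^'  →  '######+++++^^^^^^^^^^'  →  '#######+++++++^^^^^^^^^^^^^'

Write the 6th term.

Reading off run lengths: # runs 4, 5, 6, 7; + runs 1, 3, 5, 7; ^ runs 4, 7, 10, 13 — each is linear in n (n = 1, 2, …).
Setting n = 6 gives 9, 11, 19 characters in each block.

#########+++++++++++^^^^^^^^^^^^^^^^^^^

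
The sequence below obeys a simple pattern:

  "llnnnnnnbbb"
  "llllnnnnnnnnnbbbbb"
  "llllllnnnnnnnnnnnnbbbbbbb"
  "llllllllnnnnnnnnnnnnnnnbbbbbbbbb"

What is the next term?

The n-th term is 2n-2 l's then 3n n's then 2n-1 b's, where the shown terms are n = 2, 3, 4, 5.
Setting n = 6 gives 10, 18, 11 characters in each block.

llllllllllnnnnnnnnnnnnnnnnnnbbbbbbbbbbb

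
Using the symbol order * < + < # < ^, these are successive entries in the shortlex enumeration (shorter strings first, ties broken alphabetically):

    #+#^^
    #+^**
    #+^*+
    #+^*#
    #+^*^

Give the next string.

Find the rightmost character of #+^*^ below ^, bump it to the next letter, and reset everything to its right to *.

#+^+*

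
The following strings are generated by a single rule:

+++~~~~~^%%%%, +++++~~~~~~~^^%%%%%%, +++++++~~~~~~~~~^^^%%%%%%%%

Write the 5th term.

+++++++++++~~~~~~~~~~~~~^^^^^%%%%%%%%%%%%

Reading off run lengths: + runs 3, 5, 7; ~ runs 5, 7, 9; ^ runs 1, 2, 3; % runs 4, 6, 8 — each is linear in n (n = 1, 2, …).
For term 5, n = 5, so the run lengths are 11, 13, 5, 12.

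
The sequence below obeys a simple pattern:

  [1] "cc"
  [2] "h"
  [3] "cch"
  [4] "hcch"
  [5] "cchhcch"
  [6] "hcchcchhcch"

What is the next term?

Each term (from the third on) is the two preceding terms concatenated in order: term 3 = cc·h = cch.
So term 7 is cchhcch·hcchcchhcch.

cchhcchhcchcchhcch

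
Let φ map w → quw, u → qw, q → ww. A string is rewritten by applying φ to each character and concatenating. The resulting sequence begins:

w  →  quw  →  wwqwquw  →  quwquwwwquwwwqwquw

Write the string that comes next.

Rewriting the 18 symbols of quwquwwwquwwwqwquw one by one yields ww qw quw ww qw quw quw quw ww qw quw quw quw ww quw ww qw quw; concatenated:

wwqwquwwwqwquwquwquwwwqwquwquwquwwwquwwwqwquw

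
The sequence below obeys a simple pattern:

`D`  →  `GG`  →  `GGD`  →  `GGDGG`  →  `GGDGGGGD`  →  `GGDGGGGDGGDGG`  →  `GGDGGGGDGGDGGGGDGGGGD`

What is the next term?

GGDGGGGDGGDGGGGDGGGGDGGDGGGGDGGDGG

This is a Fibonacci-style word recurrence s(k) = s(k−1)·s(k−2): e.g. GG·D = GGD.
Continuing: GGDGGGGDGGDGGGGDGGGGD · GGDGGGGDGGDGG gives term 8.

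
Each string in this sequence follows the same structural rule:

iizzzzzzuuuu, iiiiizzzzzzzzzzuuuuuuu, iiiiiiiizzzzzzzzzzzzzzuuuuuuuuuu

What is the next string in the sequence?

The n-th term is 3n-1 i's then 4n+2 z's then 3n+1 u's (n = 1, 2, …).
For the next term, n = 4, so the run lengths are 11, 18, 13.

iiiiiiiiiiizzzzzzzzzzzzzzzzzzuuuuuuuuuuuuu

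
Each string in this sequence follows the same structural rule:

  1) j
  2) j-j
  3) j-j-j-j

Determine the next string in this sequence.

Each string is two copies of the previous one joined by '-'.
So the next term is two copies of j-j-j-j with '-' between the halves.

j-j-j-j-j-j-j-j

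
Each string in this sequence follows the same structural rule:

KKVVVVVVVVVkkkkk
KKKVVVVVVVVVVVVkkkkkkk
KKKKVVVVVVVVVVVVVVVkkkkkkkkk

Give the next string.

Reading off run lengths: K runs 2, 3, 4; V runs 9, 12, 15; k runs 5, 7, 9 — each is linear in n, where the shown terms are n = 3, 4, 5.
Setting n = 6 gives 5, 18, 11 characters in each block.

KKKKKVVVVVVVVVVVVVVVVVVkkkkkkkkkkk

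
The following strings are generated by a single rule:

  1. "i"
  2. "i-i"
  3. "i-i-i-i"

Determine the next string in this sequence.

i-i-i-i-i-i-i-i

Each string is two copies of the previous one joined by '-'.
One more doubling of i-i-i-i gives the answer.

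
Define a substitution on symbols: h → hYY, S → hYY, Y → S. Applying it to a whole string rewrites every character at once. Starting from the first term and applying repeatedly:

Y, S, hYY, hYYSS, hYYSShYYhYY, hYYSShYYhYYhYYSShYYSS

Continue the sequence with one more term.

Replace each of the 21 characters of hYYSShYYhYYhYYSShYYSS in place — hYY S S hYY hYY hYY S S hYY S S hYY S S hYY hYY hYY S S hYY hYY — and concatenate.

hYYSShYYhYYhYYSShYYSShYYSShYYhYYhYYSShYYhYY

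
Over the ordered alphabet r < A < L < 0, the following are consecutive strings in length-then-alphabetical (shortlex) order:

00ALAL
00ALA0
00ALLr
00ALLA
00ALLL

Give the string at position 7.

00AL0r

Stepping forward 2 times from 00ALLL: 00ALLL → 00ALL0, then the target.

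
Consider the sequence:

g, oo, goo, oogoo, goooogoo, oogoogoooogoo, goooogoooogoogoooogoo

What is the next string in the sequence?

oogoogoooogoogoooogoooogoogoooogoo

This is a Fibonacci-style word recurrence s(k) = s(k−2)·s(k−1): e.g. g·oo = goo.
So term 8 is oogoogoooogoo·goooogoooogoogoooogoo.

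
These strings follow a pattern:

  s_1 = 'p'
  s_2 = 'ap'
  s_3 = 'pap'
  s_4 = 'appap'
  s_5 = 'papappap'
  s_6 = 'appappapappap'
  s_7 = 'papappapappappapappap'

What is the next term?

Each term (from the third on) is the two preceding terms concatenated in order: term 3 = p·ap = pap.
Continuing: appappapappap · papappapappappapappap gives term 8.

appappapappappapappapappappapappap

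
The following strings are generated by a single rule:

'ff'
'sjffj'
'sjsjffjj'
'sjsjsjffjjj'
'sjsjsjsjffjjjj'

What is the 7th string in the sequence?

Each term wraps the previous one in sj on the left and j on the right.
From sjsjsjsjffjjjj, 2 further steps: sjsjsjsjffjjjj → sjsjsjsjsjffjjjjj → (answer).

sjsjsjsjsjsjffjjjjjj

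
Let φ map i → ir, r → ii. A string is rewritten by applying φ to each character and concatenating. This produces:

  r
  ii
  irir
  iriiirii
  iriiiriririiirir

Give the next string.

Rewriting the 16 symbols of iriiiriririiirir one by one yields ir ii ir ir ir ii ir ii ir ii ir ir ir ii ir ii; concatenated:

iriiiriririiiriiiriiiriririiirii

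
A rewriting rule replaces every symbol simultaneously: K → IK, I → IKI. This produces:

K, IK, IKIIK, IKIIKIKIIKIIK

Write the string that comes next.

φ(IKIIKIKIIKIIK) expands symbol-by-symbol to IKI IK IKI IKI IK IKI IK IKI IKI IK IKI IKI IK; joining the 13 pieces gives the next term.

IKIIKIKIIKIIKIKIIKIKIIKIIKIKIIKIIK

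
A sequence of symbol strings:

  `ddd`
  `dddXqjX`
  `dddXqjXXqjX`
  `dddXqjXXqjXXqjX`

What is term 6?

Every step adds XqjX to the end: s(k+1) = s(k)·XqjX.
From dddXqjXXqjXXqjX, 2 further steps: dddXqjXXqjXXqjX → dddXqjXXqjXXqjXXqjX → (answer).

dddXqjXXqjXXqjXXqjXXqjX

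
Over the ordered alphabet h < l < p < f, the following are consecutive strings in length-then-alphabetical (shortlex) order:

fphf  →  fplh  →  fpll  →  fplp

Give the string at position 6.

fpph

Advancing 2 positions from fplp through fplp → fplf reaches term 6.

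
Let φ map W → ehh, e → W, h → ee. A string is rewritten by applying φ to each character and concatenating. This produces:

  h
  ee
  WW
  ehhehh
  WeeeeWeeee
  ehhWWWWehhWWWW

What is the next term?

WeeeeehhehhehhehhWeeeeehhehhehhehh

φ(ehhWWWWehhWWWW) expands symbol-by-symbol to W ee ee ehh ehh ehh ehh W ee ee ehh ehh ehh ehh; joining the 14 pieces gives the next term.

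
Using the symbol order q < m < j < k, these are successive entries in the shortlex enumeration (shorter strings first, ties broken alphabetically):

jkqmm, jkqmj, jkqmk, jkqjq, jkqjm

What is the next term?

jkqjj

Treat jkqjm as a base-4 numeral over the given alphabet and add one, carrying through any trailing k's.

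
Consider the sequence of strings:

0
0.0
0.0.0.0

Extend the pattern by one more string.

s(k+1) = s(k)·.·s(k) — each term doubles the last with '.' between the halves.
Doubling 0.0.0.0 with '.' between the halves:

0.0.0.0.0.0.0.0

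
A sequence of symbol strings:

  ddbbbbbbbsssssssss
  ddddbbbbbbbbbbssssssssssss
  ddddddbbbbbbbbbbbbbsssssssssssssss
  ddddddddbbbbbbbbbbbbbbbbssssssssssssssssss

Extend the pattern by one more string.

ddddddddddbbbbbbbbbbbbbbbbbbbsssssssssssssssssssss

Reading off run lengths: d runs 2, 4, 6, 8; b runs 7, 10, 13, 16; s runs 9, 12, 15, 18 — each is linear in n, where the shown terms are n = 2, 3, 4, 5.
For the next term, n = 6, so the run lengths are 10, 19, 21.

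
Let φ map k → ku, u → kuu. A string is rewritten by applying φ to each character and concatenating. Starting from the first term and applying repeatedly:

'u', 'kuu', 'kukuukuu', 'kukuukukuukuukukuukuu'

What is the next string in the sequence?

Applying the rule to each of the 21 symbols of kukuukukuukuukukuukuu gives the pieces ku kuu ku kuu kuu ku kuu ku kuu kuu ku kuu kuu ku kuu ku kuu kuu ku kuu kuu, which concatenate to the answer.

kukuukukuukuukukuukukuukuukukuukuukukuukukuukuukukuukuu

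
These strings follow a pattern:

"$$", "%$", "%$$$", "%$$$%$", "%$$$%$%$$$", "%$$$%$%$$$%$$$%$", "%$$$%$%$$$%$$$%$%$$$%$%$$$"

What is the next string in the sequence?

%$$$%$%$$$%$$$%$%$$$%$%$$$%$$$%$%$$$%$$$%$

This is a Fibonacci-style word recurrence s(k) = s(k−1)·s(k−2): e.g. %$·$$ = %$$$.
The next term joins %$$$%$%$$$%$$$%$%$$$%$%$$$ and %$$$%$%$$$%$$$%$.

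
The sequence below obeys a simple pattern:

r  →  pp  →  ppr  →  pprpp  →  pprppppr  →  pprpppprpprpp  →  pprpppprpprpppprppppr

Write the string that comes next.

pprpppprpprpppprpppprpprpppprpprpp

From term 3 onward, concatenate the last term with the second-to-last: pp·r = ppr, ppr·pp = pprpp, …
The next term joins pprpppprpprpppprppppr and pprpppprpprpp.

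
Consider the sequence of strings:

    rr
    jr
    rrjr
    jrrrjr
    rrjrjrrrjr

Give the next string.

jrrrjrrrjrjrrrjr

Each term (from the third on) is the two preceding terms concatenated in order: term 3 = rr·jr = rrjr.
Continuing: jrrrjr · rrjrjrrrjr gives term 6.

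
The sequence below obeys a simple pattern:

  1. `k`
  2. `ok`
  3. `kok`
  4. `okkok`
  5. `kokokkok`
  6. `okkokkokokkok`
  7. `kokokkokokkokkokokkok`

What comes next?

okkokkokokkokkokokkokokkokkokokkok

From term 3 onward, concatenate the second-to-last term with the last: k·ok = kok, ok·kok = okkok, …
The next term joins okkokkokokkok and kokokkokokkokkokokkok.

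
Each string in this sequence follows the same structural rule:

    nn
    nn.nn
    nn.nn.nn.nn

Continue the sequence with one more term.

s(k+1) = s(k)·.·s(k) — each term doubles the last with '.' between the halves.
One more doubling of nn.nn.nn.nn gives the answer.

nn.nn.nn.nn.nn.nn.nn.nn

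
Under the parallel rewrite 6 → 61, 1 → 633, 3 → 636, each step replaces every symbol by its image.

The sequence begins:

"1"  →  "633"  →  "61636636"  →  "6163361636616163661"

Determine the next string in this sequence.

Applying the rule to each of the 19 symbols of 6163361636616163661 gives the pieces 61 633 61 636 636 61 633 61 636 61 61 633 61 633 61 636 61 61 633, which concatenate to the answer.

61633616366366163361636616163361633616366161633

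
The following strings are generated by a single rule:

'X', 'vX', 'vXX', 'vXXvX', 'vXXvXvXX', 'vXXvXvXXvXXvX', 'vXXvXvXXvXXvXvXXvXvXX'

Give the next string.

vXXvXvXXvXXvXvXXvXvXXvXXvXvXXvXXvX

Each term (from the third on) is the previous term followed by the one before it: term 3 = vX·X = vXX.
Continuing: vXXvXvXXvXXvXvXXvXvXX · vXXvXvXXvXXvX gives term 8.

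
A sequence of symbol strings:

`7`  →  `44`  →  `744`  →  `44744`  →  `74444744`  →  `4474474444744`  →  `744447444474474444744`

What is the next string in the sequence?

4474474444744744447444474474444744

Each term (from the third on) is the two preceding terms concatenated in order: term 3 = 7·44 = 744.
So term 8 is 4474474444744·744447444474474444744.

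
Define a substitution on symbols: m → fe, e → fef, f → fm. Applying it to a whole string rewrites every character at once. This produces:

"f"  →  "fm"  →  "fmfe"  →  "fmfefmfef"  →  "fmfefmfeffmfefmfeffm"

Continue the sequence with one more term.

Rewriting the 20 symbols of fmfefmfeffmfefmfeffm one by one yields fm fe fm fef fm fe fm fef fm fm fe fm fef fm fe fm fef fm fm fe; concatenated:

fmfefmfeffmfefmfeffmfmfefmfeffmfefmfeffmfmfe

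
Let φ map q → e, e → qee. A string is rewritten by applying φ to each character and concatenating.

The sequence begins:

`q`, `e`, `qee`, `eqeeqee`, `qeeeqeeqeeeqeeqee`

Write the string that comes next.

eqeeqeeqeeeqeeqeeeqeeqeeqeeeqeeqeeeqeeqee

φ(qeeeqeeqeeeqeeqee) expands symbol-by-symbol to e qee qee qee e qee qee e qee qee qee e qee qee e qee qee; joining the 17 pieces gives the next term.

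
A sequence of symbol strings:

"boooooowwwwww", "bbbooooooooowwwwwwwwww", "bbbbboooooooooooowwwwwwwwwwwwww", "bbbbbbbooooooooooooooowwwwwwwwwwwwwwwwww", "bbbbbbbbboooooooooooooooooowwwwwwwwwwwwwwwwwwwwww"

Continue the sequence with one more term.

Reading off run lengths: b runs 1, 3, 5, 7, 9; o runs 6, 9, 12, 15, 18; w runs 6, 10, 14, 18, 22 — each is linear in n (n = 1, 2, …).
Setting n = 6 gives 11, 21, 26 characters in each block.

bbbbbbbbbbbooooooooooooooooooooowwwwwwwwwwwwwwwwwwwwwwwwww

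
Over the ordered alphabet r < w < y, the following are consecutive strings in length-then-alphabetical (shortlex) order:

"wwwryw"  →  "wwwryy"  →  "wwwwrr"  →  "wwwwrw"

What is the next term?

Treat wwwwrw as a base-3 numeral over the given alphabet and add one, carrying through any trailing y's.

wwwwry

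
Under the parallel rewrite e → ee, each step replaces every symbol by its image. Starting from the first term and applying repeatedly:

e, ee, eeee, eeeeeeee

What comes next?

eeeeeeeeeeeeeeee

Apply φ to eeeeeeee symbol by symbol: e→ee, e→ee, e→ee, e→ee, e→ee, e→ee, e→ee, e→ee; joined: ee ee ee ee ee ee ee ee.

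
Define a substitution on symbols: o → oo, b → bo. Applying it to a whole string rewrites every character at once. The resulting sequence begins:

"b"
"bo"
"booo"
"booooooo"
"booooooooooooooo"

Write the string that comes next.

Rewriting the 16 symbols of booooooooooooooo one by one yields bo oo oo oo oo oo oo oo oo oo oo oo oo oo oo oo; concatenated:

booooooooooooooooooooooooooooooo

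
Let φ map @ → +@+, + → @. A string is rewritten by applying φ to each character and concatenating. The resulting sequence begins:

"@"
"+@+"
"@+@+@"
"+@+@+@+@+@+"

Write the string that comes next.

@+@+@+@+@+@+@+@+@+@+@

Rewriting each symbol of +@+@+@+@+@+: +→@, @→+@+, +→@, @→+@+, +→@, @→+@+, +→@, @→+@+, +→@, @→+@+, +→@, which concatenates to @ +@+ @ +@+ @ +@+ @ +@+ @ +@+ @.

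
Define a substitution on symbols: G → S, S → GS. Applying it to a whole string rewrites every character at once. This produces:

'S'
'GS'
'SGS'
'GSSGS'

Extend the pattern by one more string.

SGSGSSGS

Rewriting each symbol of GSSGS: G→S, S→GS, S→GS, G→S, S→GS, which concatenates to S GS GS S GS.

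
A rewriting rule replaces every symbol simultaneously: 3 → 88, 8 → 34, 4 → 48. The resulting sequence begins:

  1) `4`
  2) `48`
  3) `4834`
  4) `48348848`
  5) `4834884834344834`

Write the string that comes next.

φ(4834884834344834) expands symbol-by-symbol to 48 34 88 48 34 34 48 34 88 48 88 48 48 34 88 48; joining the 16 pieces gives the next term.

48348848343448348848884848348848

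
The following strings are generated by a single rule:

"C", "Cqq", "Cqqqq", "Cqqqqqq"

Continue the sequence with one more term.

Every step adds qq to the end: s(k+1) = s(k)·qq.
Applying this once more to Cqqqqqq:

Cqqqqqqqq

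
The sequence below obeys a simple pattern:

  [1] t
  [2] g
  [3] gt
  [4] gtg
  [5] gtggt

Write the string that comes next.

gtggtgtg

Each term (from the third on) is the previous term followed by the one before it: term 3 = g·t = gt.
The next term joins gtggt and gtg.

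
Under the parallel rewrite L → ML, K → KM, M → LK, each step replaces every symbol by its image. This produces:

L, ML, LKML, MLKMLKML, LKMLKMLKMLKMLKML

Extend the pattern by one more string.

MLKMLKMLKMLKMLKMLKMLKMLKMLKMLKML

Replace each of the 16 characters of LKMLKMLKMLKMLKML in place — ML KM LK ML KM LK ML KM LK ML KM LK ML KM LK ML — and concatenate.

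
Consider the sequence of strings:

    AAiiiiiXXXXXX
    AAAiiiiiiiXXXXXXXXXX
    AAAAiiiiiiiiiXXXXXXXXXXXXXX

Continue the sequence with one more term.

Reading off run lengths: A runs 2, 3, 4; i runs 5, 7, 9; X runs 6, 10, 14 — each is linear in n (n = 1, 2, …).
At n = 4 the blocks have lengths 5, 11, 18.

AAAAAiiiiiiiiiiiXXXXXXXXXXXXXXXXXX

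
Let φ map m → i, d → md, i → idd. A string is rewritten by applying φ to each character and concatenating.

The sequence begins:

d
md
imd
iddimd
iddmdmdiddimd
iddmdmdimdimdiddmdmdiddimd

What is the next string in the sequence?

Rewriting the 26 symbols of iddmdmdimdimdiddmdmdiddimd one by one yields idd md md i md i md idd i md idd i md idd md md i md i md idd md md idd i md; concatenated:

iddmdmdimdimdiddimdiddimdiddmdmdimdimdiddmdmdiddimd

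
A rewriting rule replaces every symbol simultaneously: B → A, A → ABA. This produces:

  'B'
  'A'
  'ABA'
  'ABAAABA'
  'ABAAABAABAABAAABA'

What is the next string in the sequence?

ABAAABAABAABAAABAABAAABAABAAABAABAABAAABA

Applying the rule to each of the 17 symbols of ABAAABAABAABAAABA gives the pieces ABA A ABA ABA ABA A ABA ABA A ABA ABA A ABA ABA ABA A ABA, which concatenate to the answer.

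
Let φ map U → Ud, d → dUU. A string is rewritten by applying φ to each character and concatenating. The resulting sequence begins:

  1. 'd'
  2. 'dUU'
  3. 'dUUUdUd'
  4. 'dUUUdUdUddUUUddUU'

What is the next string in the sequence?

dUUUdUdUddUUUddUUUddUUdUUUdUdUddUUdUUUdUd

Applying the rule to each of the 17 symbols of dUUUdUdUddUUUddUU gives the pieces dUU Ud Ud Ud dUU Ud dUU Ud dUU dUU Ud Ud Ud dUU dUU Ud Ud, which concatenate to the answer.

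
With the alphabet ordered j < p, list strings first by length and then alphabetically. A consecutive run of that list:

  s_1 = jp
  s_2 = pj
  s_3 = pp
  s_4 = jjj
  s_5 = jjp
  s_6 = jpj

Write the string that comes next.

The successor of jpj increments the rightmost position that isn't already p and resets every position after it to j.

jpp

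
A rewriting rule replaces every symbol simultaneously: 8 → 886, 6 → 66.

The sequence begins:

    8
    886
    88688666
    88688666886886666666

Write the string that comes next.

886886668868866666668868866688688666666666666666

Applying the rule to each of the 20 symbols of 88688666886886666666 gives the pieces 886 886 66 886 886 66 66 66 886 886 66 886 886 66 66 66 66 66 66 66, which concatenate to the answer.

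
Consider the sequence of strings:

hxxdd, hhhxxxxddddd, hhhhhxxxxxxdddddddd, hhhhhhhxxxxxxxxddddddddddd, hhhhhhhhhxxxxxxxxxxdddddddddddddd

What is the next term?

hhhhhhhhhhhxxxxxxxxxxxxddddddddddddddddd

Each string has the form h^{2n-1} x^{2n} d^{3n-1} (n = 1, 2, …).
At n = 6 the blocks have lengths 11, 12, 17.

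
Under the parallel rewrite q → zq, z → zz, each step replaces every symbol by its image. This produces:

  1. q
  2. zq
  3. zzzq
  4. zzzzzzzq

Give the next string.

Rewriting each symbol of zzzzzzzq: z→zz, z→zz, z→zz, z→zz, z→zz, z→zz, z→zz, q→zq, which concatenates to zz zz zz zz zz zz zz zq.

zzzzzzzzzzzzzzzq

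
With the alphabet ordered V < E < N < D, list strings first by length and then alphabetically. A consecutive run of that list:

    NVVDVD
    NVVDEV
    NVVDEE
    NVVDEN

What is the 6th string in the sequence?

NVVDNV

Stepping forward 2 times from NVVDEN: NVVDEN → NVVDED, then the target.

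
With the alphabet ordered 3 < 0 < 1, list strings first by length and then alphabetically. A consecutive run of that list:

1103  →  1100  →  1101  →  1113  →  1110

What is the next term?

1111

Find the rightmost character of 1110 below 1, bump it to the next letter, and reset everything to its right to 3.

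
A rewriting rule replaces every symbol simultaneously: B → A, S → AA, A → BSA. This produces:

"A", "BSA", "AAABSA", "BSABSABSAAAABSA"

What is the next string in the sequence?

Rewriting the 15 symbols of BSABSABSAAAABSA one by one yields A AA BSA A AA BSA A AA BSA BSA BSA BSA A AA BSA; concatenated:

AAABSAAAABSAAAABSABSABSABSAAAABSA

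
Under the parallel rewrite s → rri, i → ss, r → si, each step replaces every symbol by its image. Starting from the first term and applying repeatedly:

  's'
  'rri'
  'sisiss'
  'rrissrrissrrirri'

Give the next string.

φ(rrissrrissrrirri) expands symbol-by-symbol to si si ss rri rri si si ss rri rri si si ss si si ss; joining the 16 pieces gives the next term.

sisissrrirrisisissrrirrisisisssisiss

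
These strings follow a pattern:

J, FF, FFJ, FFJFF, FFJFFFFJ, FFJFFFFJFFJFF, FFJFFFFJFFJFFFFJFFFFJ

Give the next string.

This is a Fibonacci-style word recurrence s(k) = s(k−1)·s(k−2): e.g. FF·J = FFJ.
So term 8 is FFJFFFFJFFJFFFFJFFFFJ·FFJFFFFJFFJFF.

FFJFFFFJFFJFFFFJFFFFJFFJFFFFJFFJFF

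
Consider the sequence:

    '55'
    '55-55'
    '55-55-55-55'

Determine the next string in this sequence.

Every step duplicates the string with '-' between the halves.
Doubling 55-55-55-55 with '-' between the halves:

55-55-55-55-55-55-55-55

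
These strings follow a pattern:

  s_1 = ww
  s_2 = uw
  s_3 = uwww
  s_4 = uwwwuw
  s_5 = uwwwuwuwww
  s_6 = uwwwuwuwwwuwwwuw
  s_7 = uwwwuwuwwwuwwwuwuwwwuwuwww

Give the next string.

From term 3 onward, concatenate the last term with the second-to-last: uw·ww = uwww, uwww·uw = uwwwuw, …
Continuing: uwwwuwuwwwuwwwuwuwwwuwuwww · uwwwuwuwwwuwwwuw gives term 8.

uwwwuwuwwwuwwwuwuwwwuwuwwwuwwwuwuwwwuwwwuw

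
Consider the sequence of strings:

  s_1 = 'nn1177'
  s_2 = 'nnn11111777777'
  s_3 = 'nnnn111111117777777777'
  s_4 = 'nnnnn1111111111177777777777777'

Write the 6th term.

nnnnnnn111111111111111117777777777777777777777

Reading off run lengths: n runs 2, 3, 4, 5; 1 runs 2, 5, 8, 11; 7 runs 2, 6, 10, 14 — each is linear in n (n = 1, 2, …).
At n = 6 the blocks have lengths 7, 17, 22.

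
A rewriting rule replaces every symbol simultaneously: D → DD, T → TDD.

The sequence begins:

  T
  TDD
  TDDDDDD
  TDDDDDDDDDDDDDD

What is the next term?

Replace each of the 15 characters of TDDDDDDDDDDDDDD in place — TDD DD DD DD DD DD DD DD DD DD DD DD DD DD DD — and concatenate.

TDDDDDDDDDDDDDDDDDDDDDDDDDDDDDD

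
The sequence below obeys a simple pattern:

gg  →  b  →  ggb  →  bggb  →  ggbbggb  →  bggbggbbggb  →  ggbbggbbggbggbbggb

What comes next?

bggbggbbggbggbbggbbggbggbbggb

From term 3 onward, concatenate the second-to-last term with the last: gg·b = ggb, b·ggb = bggb, …
Continuing: bggbggbbggb · ggbbggbbggbggbbggb gives term 8.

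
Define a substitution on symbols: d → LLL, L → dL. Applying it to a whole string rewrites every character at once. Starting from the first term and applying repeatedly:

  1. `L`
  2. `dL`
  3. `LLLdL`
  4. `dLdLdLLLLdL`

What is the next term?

LLLdLLLLdLLLLdLdLdLdLLLLdL

Expanding dLdLdLLLLdL: d→LLL, L→dL, d→LLL, L→dL, d→LLL, L→dL, L→dL, L→dL, L→dL, d→LLL, L→dL. Concatenated: LLL dL LLL dL LLL dL dL dL dL LLL dL.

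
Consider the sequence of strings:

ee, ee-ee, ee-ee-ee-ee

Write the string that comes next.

Every step duplicates the string with '-' between the halves.
Doubling ee-ee-ee-ee with '-' between the halves:

ee-ee-ee-ee-ee-ee-ee-ee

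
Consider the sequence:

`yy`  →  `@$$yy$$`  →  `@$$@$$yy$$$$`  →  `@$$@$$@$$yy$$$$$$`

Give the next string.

Every step adds @$$ to the front and $$ to the end of the previous string.
One more step from @$$@$$@$$yy$$$$$$ gives the answer.

@$$@$$@$$@$$yy$$$$$$$$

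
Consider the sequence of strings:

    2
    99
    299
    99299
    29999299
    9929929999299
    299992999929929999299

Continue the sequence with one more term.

This is a Fibonacci-style word recurrence s(k) = s(k−2)·s(k−1): e.g. 2·99 = 299.
Continuing: 9929929999299 · 299992999929929999299 gives term 8.

9929929999299299992999929929999299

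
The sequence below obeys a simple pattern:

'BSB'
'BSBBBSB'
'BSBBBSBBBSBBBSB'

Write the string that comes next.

Every step duplicates the string with 'B' between the halves.
Doubling BSBBBSBBBSBBBSB with 'B' between the halves:

BSBBBSBBBSBBBSBBBSBBBSBBBSBBBSB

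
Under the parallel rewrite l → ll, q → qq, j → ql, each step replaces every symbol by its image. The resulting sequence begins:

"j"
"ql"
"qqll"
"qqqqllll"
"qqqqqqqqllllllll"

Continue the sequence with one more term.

qqqqqqqqqqqqqqqqllllllllllllllll

Replace each of the 16 characters of qqqqqqqqllllllll in place — qq qq qq qq qq qq qq qq ll ll ll ll ll ll ll ll — and concatenate.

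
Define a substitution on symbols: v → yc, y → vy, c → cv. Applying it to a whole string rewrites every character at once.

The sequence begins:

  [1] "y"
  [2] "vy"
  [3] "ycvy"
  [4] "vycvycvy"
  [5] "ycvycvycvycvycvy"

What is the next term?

Rewriting the 16 symbols of ycvycvycvycvycvy one by one yields vy cv yc vy cv yc vy cv yc vy cv yc vy cv yc vy; concatenated:

vycvycvycvycvycvycvycvycvycvycvy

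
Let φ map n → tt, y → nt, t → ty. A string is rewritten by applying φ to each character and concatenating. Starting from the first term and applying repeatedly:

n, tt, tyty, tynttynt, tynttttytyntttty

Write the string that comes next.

Applying the rule to each of the 16 symbols of tynttttytyntttty gives the pieces ty nt tt ty ty ty ty nt ty nt tt ty ty ty ty nt, which concatenate to the answer.

tynttttytytytynttynttttytytytynt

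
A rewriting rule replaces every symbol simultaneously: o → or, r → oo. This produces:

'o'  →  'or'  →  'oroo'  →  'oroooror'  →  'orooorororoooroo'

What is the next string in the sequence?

φ(orooorororoooroo) expands symbol-by-symbol to or oo or or or oo or oo or oo or or or oo or or; joining the 16 pieces gives the next term.

orooorororooorooorooorororoooror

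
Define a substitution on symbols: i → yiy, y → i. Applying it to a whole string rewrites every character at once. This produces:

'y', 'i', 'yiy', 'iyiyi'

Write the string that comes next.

yiyiyiyiyiy

Apply φ to iyiyi symbol by symbol: i→yiy, y→i, i→yiy, y→i, i→yiy; joined: yiy i yiy i yiy.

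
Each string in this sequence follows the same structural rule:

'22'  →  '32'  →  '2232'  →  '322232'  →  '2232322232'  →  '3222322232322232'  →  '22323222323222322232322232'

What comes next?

Each term (from the third on) is the two preceding terms concatenated in order: term 3 = 22·32 = 2232.
So term 8 is 3222322232322232·22323222323222322232322232.

322232223232223222323222323222322232322232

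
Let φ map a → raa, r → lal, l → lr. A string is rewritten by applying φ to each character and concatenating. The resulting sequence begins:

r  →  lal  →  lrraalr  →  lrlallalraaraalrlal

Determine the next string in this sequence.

Rewriting the 19 symbols of lrlallalraaraalrlal one by one yields lr lal lr raa lr lr raa lr lal raa raa lal raa raa lr lal lr raa lr; concatenated:

lrlallrraalrlrraalrlalraaraalalraaraalrlallrraalr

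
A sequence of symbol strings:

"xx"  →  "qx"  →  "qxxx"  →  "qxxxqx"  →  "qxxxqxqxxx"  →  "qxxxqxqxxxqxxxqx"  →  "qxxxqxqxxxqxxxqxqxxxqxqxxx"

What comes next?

qxxxqxqxxxqxxxqxqxxxqxqxxxqxxxqxqxxxqxxxqx

This is a Fibonacci-style word recurrence s(k) = s(k−1)·s(k−2): e.g. qx·xx = qxxx.
Continuing: qxxxqxqxxxqxxxqxqxxxqxqxxx · qxxxqxqxxxqxxxqx gives term 8.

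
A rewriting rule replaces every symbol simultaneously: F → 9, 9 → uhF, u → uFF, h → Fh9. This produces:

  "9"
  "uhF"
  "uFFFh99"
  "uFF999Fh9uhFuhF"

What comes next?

Rewriting the 15 symbols of uFF999Fh9uhFuhF one by one yields uFF 9 9 uhF uhF uhF 9 Fh9 uhF uFF Fh9 9 uFF Fh9 9; concatenated:

uFF99uhFuhFuhF9Fh9uhFuFFFh99uFFFh99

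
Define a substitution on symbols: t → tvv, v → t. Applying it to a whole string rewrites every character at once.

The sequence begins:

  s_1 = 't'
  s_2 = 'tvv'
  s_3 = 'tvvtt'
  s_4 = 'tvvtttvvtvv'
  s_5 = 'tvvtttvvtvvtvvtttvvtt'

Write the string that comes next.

Rewriting the 21 symbols of tvvtttvvtvvtvvtttvvtt one by one yields tvv t t tvv tvv tvv t t tvv t t tvv t t tvv tvv tvv t t tvv tvv; concatenated:

tvvtttvvtvvtvvtttvvtttvvtttvvtvvtvvtttvvtvv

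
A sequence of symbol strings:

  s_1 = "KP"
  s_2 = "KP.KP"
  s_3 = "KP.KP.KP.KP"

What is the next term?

KP.KP.KP.KP.KP.KP.KP.KP

s(k+1) = s(k)·.·s(k) — each term doubles the last with '.' between the halves.
So the next term is two copies of KP.KP.KP.KP with '.' between the halves.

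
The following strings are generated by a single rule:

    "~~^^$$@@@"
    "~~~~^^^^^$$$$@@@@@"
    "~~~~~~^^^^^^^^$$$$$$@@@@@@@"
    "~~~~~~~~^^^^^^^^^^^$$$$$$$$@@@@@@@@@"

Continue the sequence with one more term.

Each string has the form ~^{2n} ^^{3n-1} $^{2n} @^{2n+1} (n = 1, 2, …).
Setting n = 5 gives 10, 14, 10, 11 characters in each block.

~~~~~~~~~~^^^^^^^^^^^^^^$$$$$$$$$$@@@@@@@@@@@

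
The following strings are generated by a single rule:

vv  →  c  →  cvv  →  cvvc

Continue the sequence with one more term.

cvvccvv

Each term (from the third on) is the previous term followed by the one before it: term 3 = c·vv = cvv.
So term 5 is cvvc·cvv.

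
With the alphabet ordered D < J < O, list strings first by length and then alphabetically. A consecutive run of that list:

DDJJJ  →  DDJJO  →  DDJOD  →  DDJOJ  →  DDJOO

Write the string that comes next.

The successor of DDJOO increments the rightmost position that isn't already O and resets every position after it to D.

DDODD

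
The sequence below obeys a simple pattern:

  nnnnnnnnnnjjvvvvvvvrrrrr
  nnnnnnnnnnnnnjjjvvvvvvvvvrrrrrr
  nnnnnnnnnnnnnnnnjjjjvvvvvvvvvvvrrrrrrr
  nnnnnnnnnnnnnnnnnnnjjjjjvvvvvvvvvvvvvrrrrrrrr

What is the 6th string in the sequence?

Term n consists of 3n+1 n's, followed by n-1 j's, followed by 2n+1 v's, followed by n+2 r's, where the shown terms are n = 3, 4, 5, 6.
At n = 8 the blocks have lengths 25, 7, 17, 10.

nnnnnnnnnnnnnnnnnnnnnnnnnjjjjjjjvvvvvvvvvvvvvvvvvrrrrrrrrrr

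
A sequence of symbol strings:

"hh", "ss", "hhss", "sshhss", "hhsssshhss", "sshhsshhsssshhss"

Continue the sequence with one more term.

hhsssshhsssshhsshhsssshhss

This is a Fibonacci-style word recurrence s(k) = s(k−2)·s(k−1): e.g. hh·ss = hhss.
Continuing: hhsssshhss · sshhsshhsssshhss gives term 7.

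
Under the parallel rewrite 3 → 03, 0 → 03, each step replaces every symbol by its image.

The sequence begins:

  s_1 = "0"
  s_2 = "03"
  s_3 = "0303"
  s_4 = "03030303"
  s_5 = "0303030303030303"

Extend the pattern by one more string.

Rewriting the 16 symbols of 0303030303030303 one by one yields 03 03 03 03 03 03 03 03 03 03 03 03 03 03 03 03; concatenated:

03030303030303030303030303030303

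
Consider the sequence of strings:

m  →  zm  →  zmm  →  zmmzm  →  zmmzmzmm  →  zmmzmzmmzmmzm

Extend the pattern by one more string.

Each term (from the third on) is the previous term followed by the one before it: term 3 = zm·m = zmm.
So term 7 is zmmzmzmmzmmzm·zmmzmzmm.

zmmzmzmmzmmzmzmmzmzmm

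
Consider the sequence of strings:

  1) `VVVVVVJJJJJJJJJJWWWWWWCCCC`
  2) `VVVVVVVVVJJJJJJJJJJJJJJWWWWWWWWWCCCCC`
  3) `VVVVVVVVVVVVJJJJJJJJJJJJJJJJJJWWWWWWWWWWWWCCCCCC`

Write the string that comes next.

The n-th term is 3n V's then 4n+2 J's then 3n W's then n+2 C's, where the shown terms are n = 2, 3, 4.
For the next term, n = 5, so the run lengths are 15, 22, 15, 7.

VVVVVVVVVVVVVVVJJJJJJJJJJJJJJJJJJJJJJWWWWWWWWWWWWWWWCCCCCCC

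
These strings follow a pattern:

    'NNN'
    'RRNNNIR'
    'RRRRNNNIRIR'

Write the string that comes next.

Every step adds RR to the front and IR to the end of the previous string.
Applying this once more to RRRRNNNIRIR:

RRRRRRNNNIRIRIR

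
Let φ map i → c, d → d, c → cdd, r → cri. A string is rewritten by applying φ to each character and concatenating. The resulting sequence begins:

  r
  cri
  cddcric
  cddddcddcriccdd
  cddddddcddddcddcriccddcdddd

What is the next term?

cddddddddcddddddcddddcddcriccddcddddcdddddd

φ(cddddddcddddcddcriccddcdddd) expands symbol-by-symbol to cdd d d d d d d cdd d d d d cdd d d cdd cri c cdd cdd d d cdd d d d d; joining the 27 pieces gives the next term.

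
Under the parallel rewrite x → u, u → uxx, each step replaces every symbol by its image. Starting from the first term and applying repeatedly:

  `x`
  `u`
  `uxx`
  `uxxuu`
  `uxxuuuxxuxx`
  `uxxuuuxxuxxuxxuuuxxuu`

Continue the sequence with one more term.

uxxuuuxxuxxuxxuuuxxuuuxxuuuxxuxxuxxuuuxxuxx

φ(uxxuuuxxuxxuxxuuuxxuu) expands symbol-by-symbol to uxx u u uxx uxx uxx u u uxx u u uxx u u uxx uxx uxx u u uxx uxx; joining the 21 pieces gives the next term.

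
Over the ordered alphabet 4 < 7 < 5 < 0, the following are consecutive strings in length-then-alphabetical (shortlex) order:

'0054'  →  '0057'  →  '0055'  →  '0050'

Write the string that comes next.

Find the rightmost character of 0050 below 0, bump it to the next letter, and reset everything to its right to 4.

0004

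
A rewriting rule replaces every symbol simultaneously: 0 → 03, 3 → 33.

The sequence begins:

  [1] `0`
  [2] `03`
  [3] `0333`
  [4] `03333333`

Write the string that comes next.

Apply φ to 03333333 symbol by symbol: 0→03, 3→33, 3→33, 3→33, 3→33, 3→33, 3→33, 3→33; joined: 03 33 33 33 33 33 33 33.

0333333333333333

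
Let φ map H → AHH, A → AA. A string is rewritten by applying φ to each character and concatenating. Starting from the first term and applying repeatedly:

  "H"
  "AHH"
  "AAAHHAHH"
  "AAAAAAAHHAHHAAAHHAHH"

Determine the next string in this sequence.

AAAAAAAAAAAAAAAHHAHHAAAHHAHHAAAAAAAHHAHHAAAHHAHH

Replace each of the 20 characters of AAAAAAAHHAHHAAAHHAHH in place — AA AA AA AA AA AA AA AHH AHH AA AHH AHH AA AA AA AHH AHH AA AHH AHH — and concatenate.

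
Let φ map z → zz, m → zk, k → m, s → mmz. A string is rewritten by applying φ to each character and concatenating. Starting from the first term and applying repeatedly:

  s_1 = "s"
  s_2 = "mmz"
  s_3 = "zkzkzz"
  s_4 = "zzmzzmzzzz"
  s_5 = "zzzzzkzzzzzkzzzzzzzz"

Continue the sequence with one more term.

zzzzzzzzzzmzzzzzzzzzzmzzzzzzzzzzzzzzzz

φ(zzzzzkzzzzzkzzzzzzzz) expands symbol-by-symbol to zz zz zz zz zz m zz zz zz zz zz m zz zz zz zz zz zz zz zz; joining the 20 pieces gives the next term.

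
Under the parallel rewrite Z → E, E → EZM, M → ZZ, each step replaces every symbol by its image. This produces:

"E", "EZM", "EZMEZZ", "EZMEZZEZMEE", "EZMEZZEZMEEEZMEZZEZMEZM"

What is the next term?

Rewriting the 23 symbols of EZMEZZEZMEEEZMEZZEZMEZM one by one yields EZM E ZZ EZM E E EZM E ZZ EZM EZM EZM E ZZ EZM E E EZM E ZZ EZM E ZZ; concatenated:

EZMEZZEZMEEEZMEZZEZMEZMEZMEZZEZMEEEZMEZZEZMEZZ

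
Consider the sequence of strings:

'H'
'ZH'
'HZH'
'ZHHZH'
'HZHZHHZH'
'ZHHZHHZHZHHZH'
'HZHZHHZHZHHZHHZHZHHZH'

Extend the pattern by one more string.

This is a Fibonacci-style word recurrence s(k) = s(k−2)·s(k−1): e.g. H·ZH = HZH.
Continuing: ZHHZHHZHZHHZH · HZHZHHZHZHHZHHZHZHHZH gives term 8.

ZHHZHHZHZHHZHHZHZHHZHZHHZHHZHZHHZH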